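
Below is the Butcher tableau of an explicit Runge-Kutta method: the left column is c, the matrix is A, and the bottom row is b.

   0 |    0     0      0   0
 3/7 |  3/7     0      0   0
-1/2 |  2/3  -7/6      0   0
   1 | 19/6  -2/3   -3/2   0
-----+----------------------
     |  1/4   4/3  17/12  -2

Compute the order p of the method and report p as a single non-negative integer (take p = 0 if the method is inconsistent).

b = (1/4, 4/3, 17/12, -2)
c = (0, 3/7, -1/2, 1)
Ac = (0, 0, -1/2, 13/28)
Σ b_i: 1/4·1 + 4/3·1 + 17/12·1 + (-2)·1 = 1 ✓
b·c: 4/3·3/7 + 17/12·(-1/2) + (-2)·1 = -359/168 ≠ 1/2 ⇒ order 1.

1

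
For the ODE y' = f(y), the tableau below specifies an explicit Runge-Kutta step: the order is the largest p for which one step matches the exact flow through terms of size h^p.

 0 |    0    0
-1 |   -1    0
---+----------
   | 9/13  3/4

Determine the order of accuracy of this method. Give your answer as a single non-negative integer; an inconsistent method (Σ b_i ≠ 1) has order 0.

0

b = (9/13, 3/4)
c = (0, -1)
Σ b_i: 9/13·1 + 3/4·1 = 75/52 ≠ 1 ⇒ order 0.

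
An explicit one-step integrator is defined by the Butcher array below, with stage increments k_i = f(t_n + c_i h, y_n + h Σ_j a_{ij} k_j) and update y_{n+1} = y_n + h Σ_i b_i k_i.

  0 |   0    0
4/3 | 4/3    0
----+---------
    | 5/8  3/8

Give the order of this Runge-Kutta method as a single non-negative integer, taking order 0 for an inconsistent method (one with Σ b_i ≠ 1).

2

b = (5/8, 3/8)
c = (0, 4/3)
Σ b_i: 5/8·1 + 3/8·1 = 1 ✓
b·c: 3/8·4/3 = 1/2 ✓; 2 stages ⇒ order 2.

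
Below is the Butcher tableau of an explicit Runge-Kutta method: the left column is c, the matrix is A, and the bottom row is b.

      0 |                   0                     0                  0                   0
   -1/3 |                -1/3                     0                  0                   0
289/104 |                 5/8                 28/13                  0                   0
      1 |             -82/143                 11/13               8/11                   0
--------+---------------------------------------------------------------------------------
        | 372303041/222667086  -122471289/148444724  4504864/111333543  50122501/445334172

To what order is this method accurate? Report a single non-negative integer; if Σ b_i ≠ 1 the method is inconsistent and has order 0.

3

b = (372303041/222667086, -122471289/148444724, 4504864/111333543, 50122501/445334172)
c = (0, -1/3, 289/104, 1)
Ac = (0, 0, -28/39, 746/429)
Σ b_i: 372303041/222667086·1 + (-122471289/148444724)·1 + 4504864/111333543·1 + 50122501/445334172·1 = 1 ✓
b·c: (-122471289/148444724)·(-1/3) + 4504864/111333543·289/104 + 50122501/445334172·1 = 1/2 ✓
b·c²: (-122471289/148444724)·1/9 + 4504864/111333543·83521/10816 + 50122501/445334172·1 = 1/3 ✓
b·Ac: 4504864/111333543·(-28/39) + 50122501/445334172·746/429 = 1/6 ✓
b·c³: (-122471289/148444724)·(-1/27) + 4504864/111333543·24137569/1124864 + 50122501/445334172·1 = 23420576921/23157376944 ≠ 1/4 ⇒ order 3.
b·(c∘Ac): 4504864/111333543·(-2023/1014) + 50122501/445334172·746/429 = 76814023/668001258 ≠ 1/8
b·Ac²: 4504864/111333543·28/117 + 50122501/445334172·764273/133848 = 90639798185/138944261664 ≠ 1/12
b·A²c: 50122501/445334172·(-224/429) = -19628392/334000629 ≠ 1/24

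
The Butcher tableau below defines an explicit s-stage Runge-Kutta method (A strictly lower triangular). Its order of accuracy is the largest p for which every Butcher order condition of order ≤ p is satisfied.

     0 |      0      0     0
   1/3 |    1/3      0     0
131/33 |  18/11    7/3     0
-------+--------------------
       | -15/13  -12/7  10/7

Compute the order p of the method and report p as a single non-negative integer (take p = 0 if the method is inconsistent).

0

b = (-15/13, -12/7, 10/7)
c = (0, 1/3, 131/33)
Ac = (0, 0, 7/9)
Σ b_i: (-15/13)·1 + (-12/7)·1 + 10/7·1 = -131/91 ≠ 1 ⇒ order 0.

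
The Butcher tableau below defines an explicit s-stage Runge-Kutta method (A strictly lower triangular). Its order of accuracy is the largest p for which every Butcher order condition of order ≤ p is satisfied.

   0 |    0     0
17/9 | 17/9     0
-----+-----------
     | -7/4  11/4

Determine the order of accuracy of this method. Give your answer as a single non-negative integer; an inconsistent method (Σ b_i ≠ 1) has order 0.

1

b = (-7/4, 11/4)
c = (0, 17/9)
Σ b_i: (-7/4)·1 + 11/4·1 = 1 ✓
b·c: 11/4·17/9 = 187/36 ≠ 1/2 ⇒ order 1.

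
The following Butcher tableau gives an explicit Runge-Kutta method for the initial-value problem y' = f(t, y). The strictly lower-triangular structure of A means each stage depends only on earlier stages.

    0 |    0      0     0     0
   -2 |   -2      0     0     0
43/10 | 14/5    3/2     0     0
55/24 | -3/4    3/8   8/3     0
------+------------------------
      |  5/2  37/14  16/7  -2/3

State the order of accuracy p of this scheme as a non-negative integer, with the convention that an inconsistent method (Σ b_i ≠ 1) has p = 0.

0

b = (5/2, 37/14, 16/7, -2/3)
c = (0, -2, 43/10, 55/24)
Ac = (0, 0, -3, 643/60)
Σ b_i: 5/2·1 + 37/14·1 + 16/7·1 + (-2/3)·1 = 142/21 ≠ 1 ⇒ order 0.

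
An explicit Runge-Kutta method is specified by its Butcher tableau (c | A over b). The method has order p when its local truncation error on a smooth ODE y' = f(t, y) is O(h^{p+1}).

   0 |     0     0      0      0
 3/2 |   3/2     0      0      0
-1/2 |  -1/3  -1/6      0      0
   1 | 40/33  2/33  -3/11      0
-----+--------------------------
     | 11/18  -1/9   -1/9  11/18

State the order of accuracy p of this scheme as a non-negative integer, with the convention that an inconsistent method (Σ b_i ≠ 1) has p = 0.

4

b = (11/18, -1/9, -1/9, 11/18)
c = (0, 3/2, -1/2, 1)
Ac = (0, 0, -1/4, 5/22)
Σ b_i: 11/18·1 + (-1/9)·1 + (-1/9)·1 + 11/18·1 = 1 ✓
b·c: (-1/9)·3/2 + (-1/9)·(-1/2) + 11/18·1 = 1/2 ✓
b·c²: (-1/9)·9/4 + (-1/9)·1/4 + 11/18·1 = 1/3 ✓
b·Ac: (-1/9)·(-1/4) + 11/18·5/22 = 1/6 ✓
b·c³: (-1/9)·27/8 + (-1/9)·(-1/8) + 11/18·1 = 1/4 ✓
b·(c∘Ac): (-1/9)·1/8 + 11/18·5/22 = 1/8 ✓
b·Ac²: (-1/9)·(-3/8) + 11/18·3/44 = 1/12 ✓
b·A²c: 11/18·3/44 = 1/24 ✓; 4 stages ⇒ order 4.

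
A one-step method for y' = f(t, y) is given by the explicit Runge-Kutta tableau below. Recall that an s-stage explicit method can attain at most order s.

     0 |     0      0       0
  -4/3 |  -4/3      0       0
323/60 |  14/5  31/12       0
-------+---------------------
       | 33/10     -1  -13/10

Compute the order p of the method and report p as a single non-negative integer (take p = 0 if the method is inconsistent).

b = (33/10, -1, -13/10)
c = (0, -4/3, 323/60)
Ac = (0, 0, -31/9)
Σ b_i: 33/10·1 + (-1)·1 + (-13/10)·1 = 1 ✓
b·c: (-1)·(-4/3) + (-13/10)·323/60 = -1133/200 ≠ 1/2 ⇒ order 1.

1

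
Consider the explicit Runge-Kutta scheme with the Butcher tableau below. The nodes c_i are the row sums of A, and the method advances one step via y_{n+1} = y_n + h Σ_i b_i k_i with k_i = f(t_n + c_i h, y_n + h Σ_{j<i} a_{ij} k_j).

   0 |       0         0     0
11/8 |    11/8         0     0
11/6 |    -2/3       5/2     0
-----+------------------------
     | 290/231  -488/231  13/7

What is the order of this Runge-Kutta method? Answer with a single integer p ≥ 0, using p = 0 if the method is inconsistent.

b = (290/231, -488/231, 13/7)
c = (0, 11/8, 11/6)
Ac = (0, 0, 55/16)
Σ b_i: 290/231·1 + (-488/231)·1 + 13/7·1 = 1 ✓
b·c: (-488/231)·11/8 + 13/7·11/6 = 1/2 ✓
b·c²: (-488/231)·121/64 + 13/7·121/36 = 1133/504 ≠ 1/3 ⇒ order 2.
b·Ac: 13/7·55/16 = 715/112 ≠ 1/6

2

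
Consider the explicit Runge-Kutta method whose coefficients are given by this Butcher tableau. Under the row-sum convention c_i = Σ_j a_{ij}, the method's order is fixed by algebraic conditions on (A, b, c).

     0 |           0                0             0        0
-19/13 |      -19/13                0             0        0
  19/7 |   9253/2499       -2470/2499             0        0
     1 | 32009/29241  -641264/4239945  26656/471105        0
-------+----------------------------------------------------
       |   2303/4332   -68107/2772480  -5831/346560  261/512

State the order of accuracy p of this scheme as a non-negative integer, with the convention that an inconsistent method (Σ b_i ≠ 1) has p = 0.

4

b = (2303/4332, -68107/2772480, -5831/346560, 261/512)
c = (0, -19/13, 19/7, 1)
Ac = (0, 0, 3610/2499, 880/2349)
Σ b_i: 2303/4332·1 + (-68107/2772480)·1 + (-5831/346560)·1 + 261/512·1 = 1 ✓
b·c: (-68107/2772480)·(-19/13) + (-5831/346560)·19/7 + 261/512·1 = 1/2 ✓
b·c²: (-68107/2772480)·361/169 + (-5831/346560)·361/49 + 261/512·1 = 1/3 ✓
b·Ac: (-5831/346560)·3610/2499 + 261/512·880/2349 = 1/6 ✓
b·c³: (-68107/2772480)·(-6859/2197) + (-5831/346560)·6859/343 + 261/512·1 = 1/4 ✓
b·(c∘Ac): (-5831/346560)·68590/17493 + 261/512·880/2349 = 1/8 ✓
b·Ac²: (-5831/346560)·(-68590/32487) + 261/512·2864/30537 = 1/12 ✓
b·A²c: 261/512·64/783 = 1/24 ✓; 4 stages ⇒ order 4.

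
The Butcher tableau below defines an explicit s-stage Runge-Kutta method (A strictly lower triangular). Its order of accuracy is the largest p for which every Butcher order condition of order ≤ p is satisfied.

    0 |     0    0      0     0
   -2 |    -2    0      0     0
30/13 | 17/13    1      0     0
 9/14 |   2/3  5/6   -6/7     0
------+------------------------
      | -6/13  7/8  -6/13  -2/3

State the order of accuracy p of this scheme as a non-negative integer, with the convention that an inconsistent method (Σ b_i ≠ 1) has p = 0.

0

b = (-6/13, 7/8, -6/13, -2/3)
c = (0, -2, 30/13, 9/14)
Ac = (0, 0, -2, -995/273)
Σ b_i: (-6/13)·1 + 7/8·1 + (-6/13)·1 + (-2/3)·1 = -223/312 ≠ 1 ⇒ order 0.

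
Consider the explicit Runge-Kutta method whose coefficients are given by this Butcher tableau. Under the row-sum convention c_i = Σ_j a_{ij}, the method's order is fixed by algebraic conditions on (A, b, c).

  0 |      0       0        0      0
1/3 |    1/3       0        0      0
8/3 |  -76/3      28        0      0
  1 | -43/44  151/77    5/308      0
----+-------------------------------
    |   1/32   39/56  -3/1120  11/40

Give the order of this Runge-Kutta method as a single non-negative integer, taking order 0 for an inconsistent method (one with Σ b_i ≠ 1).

b = (1/32, 39/56, -3/1120, 11/40)
c = (0, 1/3, 8/3, 1)
Ac = (0, 0, 28/3, 23/33)
Σ b_i: 1/32·1 + 39/56·1 + (-3/1120)·1 + 11/40·1 = 1 ✓
b·c: 39/56·1/3 + (-3/1120)·8/3 + 11/40·1 = 1/2 ✓
b·c²: 39/56·1/9 + (-3/1120)·64/9 + 11/40·1 = 1/3 ✓
b·Ac: (-3/1120)·28/3 + 11/40·23/33 = 1/6 ✓
b·c³: 39/56·1/27 + (-3/1120)·512/27 + 11/40·1 = 1/4 ✓
b·(c∘Ac): (-3/1120)·224/9 + 11/40·23/33 = 1/8 ✓
b·Ac²: (-3/1120)·28/9 + 11/40·1/3 = 1/12 ✓
b·A²c: 11/40·5/33 = 1/24 ✓; 4 stages ⇒ order 4.

4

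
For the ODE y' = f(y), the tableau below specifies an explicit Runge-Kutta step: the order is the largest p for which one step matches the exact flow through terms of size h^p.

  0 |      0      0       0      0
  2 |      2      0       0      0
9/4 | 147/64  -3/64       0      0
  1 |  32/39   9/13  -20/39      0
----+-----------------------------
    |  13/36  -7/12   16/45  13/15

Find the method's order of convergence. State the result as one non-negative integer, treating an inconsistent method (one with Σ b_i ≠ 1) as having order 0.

b = (13/36, -7/12, 16/45, 13/15)
c = (0, 2, 9/4, 1)
Ac = (0, 0, -3/32, 3/13)
Σ b_i: 13/36·1 + (-7/12)·1 + 16/45·1 + 13/15·1 = 1 ✓
b·c: (-7/12)·2 + 16/45·9/4 + 13/15·1 = 1/2 ✓
b·c²: (-7/12)·4 + 16/45·81/16 + 13/15·1 = 1/3 ✓
b·Ac: 16/45·(-3/32) + 13/15·3/13 = 1/6 ✓
b·c³: (-7/12)·8 + 16/45·729/64 + 13/15·1 = 1/4 ✓
b·(c∘Ac): 16/45·(-27/128) + 13/15·3/13 = 1/8 ✓
b·Ac²: 16/45·(-3/16) + 13/15·9/52 = 1/12 ✓
b·A²c: 13/15·5/104 = 1/24 ✓; 4 stages ⇒ order 4.

4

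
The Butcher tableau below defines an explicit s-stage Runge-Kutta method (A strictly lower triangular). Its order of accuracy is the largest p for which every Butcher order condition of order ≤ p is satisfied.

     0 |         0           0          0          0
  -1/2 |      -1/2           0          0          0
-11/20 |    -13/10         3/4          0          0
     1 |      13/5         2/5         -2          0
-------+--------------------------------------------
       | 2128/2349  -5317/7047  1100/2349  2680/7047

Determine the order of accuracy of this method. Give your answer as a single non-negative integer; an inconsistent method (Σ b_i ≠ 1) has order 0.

3

b = (2128/2349, -5317/7047, 1100/2349, 2680/7047)
c = (0, -1/2, -11/20, 1)
Ac = (0, 0, -3/8, 9/10)
Σ b_i: 2128/2349·1 + (-5317/7047)·1 + 1100/2349·1 + 2680/7047·1 = 1 ✓
b·c: (-5317/7047)·(-1/2) + 1100/2349·(-11/20) + 2680/7047·1 = 1/2 ✓
b·c²: (-5317/7047)·1/4 + 1100/2349·121/400 + 2680/7047·1 = 1/3 ✓
b·Ac: 1100/2349·(-3/8) + 2680/7047·9/10 = 1/6 ✓
b·c³: (-5317/7047)·(-1/8) + 1100/2349·(-1331/8000) + 2680/7047·1 = 74549/187920 ≠ 1/4 ⇒ order 3.
b·(c∘Ac): 1100/2349·33/160 + 2680/7047·9/10 = 2749/6264 ≠ 1/8
b·Ac²: 1100/2349·3/16 + 2680/7047·(-101/200) = -14693/140940 ≠ 1/12
b·A²c: 2680/7047·3/4 = 670/2349 ≠ 1/24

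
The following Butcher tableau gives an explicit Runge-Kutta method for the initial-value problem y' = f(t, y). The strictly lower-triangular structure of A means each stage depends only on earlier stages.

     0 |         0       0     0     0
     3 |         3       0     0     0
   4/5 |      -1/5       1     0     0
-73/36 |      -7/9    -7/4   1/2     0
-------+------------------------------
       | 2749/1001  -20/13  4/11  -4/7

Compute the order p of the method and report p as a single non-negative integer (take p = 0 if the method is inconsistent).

b = (2749/1001, -20/13, 4/11, -4/7)
c = (0, 3, 4/5, -73/36)
Ac = (0, 0, 3, -97/20)
Σ b_i: 2749/1001·1 + (-20/13)·1 + 4/11·1 + (-4/7)·1 = 1 ✓
b·c: (-20/13)·3 + 4/11·4/5 + (-4/7)·(-73/36) = -142601/45045 ≠ 1/2 ⇒ order 1.

1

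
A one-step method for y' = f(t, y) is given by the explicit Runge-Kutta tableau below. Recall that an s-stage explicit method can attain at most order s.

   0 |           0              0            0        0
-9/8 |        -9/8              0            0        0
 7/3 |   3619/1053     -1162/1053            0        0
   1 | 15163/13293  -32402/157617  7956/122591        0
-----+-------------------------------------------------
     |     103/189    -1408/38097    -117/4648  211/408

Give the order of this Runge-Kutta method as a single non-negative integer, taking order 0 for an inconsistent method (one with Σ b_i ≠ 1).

4

b = (103/189, -1408/38097, -117/4648, 211/408)
c = (0, -9/8, 7/3, 1)
Ac = (0, 0, 581/468, 323/844)
Σ b_i: 103/189·1 + (-1408/38097)·1 + (-117/4648)·1 + 211/408·1 = 1 ✓
b·c: (-1408/38097)·(-9/8) + (-117/4648)·7/3 + 211/408·1 = 1/2 ✓
b·c²: (-1408/38097)·81/64 + (-117/4648)·49/9 + 211/408·1 = 1/3 ✓
b·Ac: (-117/4648)·581/468 + 211/408·323/844 = 1/6 ✓
b·c³: (-1408/38097)·(-729/512) + (-117/4648)·343/27 + 211/408·1 = 1/4 ✓
b·(c∘Ac): (-117/4648)·4067/1404 + 211/408·323/844 = 1/8 ✓
b·Ac²: (-117/4648)·(-581/416) + 211/408·629/6752 = 1/12 ✓
b·A²c: 211/408·17/211 = 1/24 ✓; 4 stages ⇒ order 4.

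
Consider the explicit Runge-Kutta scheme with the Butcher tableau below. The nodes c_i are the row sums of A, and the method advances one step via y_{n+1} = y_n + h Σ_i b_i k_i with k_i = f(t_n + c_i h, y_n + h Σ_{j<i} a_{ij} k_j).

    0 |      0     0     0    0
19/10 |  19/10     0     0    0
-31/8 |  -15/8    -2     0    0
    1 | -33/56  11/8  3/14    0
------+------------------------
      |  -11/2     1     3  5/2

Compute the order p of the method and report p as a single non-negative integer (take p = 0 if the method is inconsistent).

b = (-11/2, 1, 3, 5/2)
c = (0, 19/10, -31/8, 1)
Ac = (0, 0, -19/5, 499/280)
Σ b_i: (-11/2)·1 + 1·1 + 3·1 + 5/2·1 = 1 ✓
b·c: 1·19/10 + 3·(-31/8) + 5/2·1 = -289/40 ≠ 1/2 ⇒ order 1.

1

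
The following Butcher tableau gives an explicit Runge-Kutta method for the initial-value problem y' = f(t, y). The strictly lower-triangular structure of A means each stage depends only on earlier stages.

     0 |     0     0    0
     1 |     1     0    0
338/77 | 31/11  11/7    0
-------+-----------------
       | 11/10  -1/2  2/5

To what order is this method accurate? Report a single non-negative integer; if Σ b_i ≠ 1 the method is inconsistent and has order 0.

b = (11/10, -1/2, 2/5)
c = (0, 1, 338/77)
Ac = (0, 0, 11/7)
Σ b_i: 11/10·1 + (-1/2)·1 + 2/5·1 = 1 ✓
b·c: (-1/2)·1 + 2/5·338/77 = 967/770 ≠ 1/2 ⇒ order 1.

1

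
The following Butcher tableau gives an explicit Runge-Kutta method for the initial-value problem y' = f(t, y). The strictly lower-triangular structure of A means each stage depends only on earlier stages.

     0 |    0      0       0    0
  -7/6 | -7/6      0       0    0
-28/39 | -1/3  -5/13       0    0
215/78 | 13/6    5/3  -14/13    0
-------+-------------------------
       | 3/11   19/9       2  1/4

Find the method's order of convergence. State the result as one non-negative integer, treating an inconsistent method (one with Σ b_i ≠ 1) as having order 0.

b = (3/11, 19/9, 2, 1/4)
c = (0, -7/6, -28/39, 215/78)
Ac = (0, 0, 35/78, -3563/3042)
Σ b_i: 3/11·1 + 19/9·1 + 2·1 + 1/4·1 = 1835/396 ≠ 1 ⇒ order 0.

0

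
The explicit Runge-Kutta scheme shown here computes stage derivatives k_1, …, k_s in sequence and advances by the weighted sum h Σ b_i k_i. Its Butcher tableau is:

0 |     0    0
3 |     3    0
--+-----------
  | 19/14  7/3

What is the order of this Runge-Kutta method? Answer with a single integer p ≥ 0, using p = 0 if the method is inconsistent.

0

b = (19/14, 7/3)
c = (0, 3)
Σ b_i: 19/14·1 + 7/3·1 = 155/42 ≠ 1 ⇒ order 0.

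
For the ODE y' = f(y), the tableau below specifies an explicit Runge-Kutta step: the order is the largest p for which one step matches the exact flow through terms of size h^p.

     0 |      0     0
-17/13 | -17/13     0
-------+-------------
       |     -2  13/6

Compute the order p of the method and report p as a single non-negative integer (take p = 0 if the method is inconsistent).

b = (-2, 13/6)
c = (0, -17/13)
Σ b_i: (-2)·1 + 13/6·1 = 1/6 ≠ 1 ⇒ order 0.

0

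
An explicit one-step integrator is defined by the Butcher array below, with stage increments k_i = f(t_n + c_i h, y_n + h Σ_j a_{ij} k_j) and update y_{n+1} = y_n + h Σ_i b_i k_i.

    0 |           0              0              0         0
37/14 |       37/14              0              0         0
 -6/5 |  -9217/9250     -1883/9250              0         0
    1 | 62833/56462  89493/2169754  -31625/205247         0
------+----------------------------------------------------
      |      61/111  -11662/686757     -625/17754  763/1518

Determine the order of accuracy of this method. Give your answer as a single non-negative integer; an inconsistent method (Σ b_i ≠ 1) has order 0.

b = (61/111, -11662/686757, -625/17754, 763/1518)
c = (0, 37/14, -6/5, 1)
Ac = (0, 0, -269/500, 897/3052)
Σ b_i: 61/111·1 + (-11662/686757)·1 + (-625/17754)·1 + 763/1518·1 = 1 ✓
b·c: (-11662/686757)·37/14 + (-625/17754)·(-6/5) + 763/1518·1 = 1/2 ✓
b·c²: (-11662/686757)·1369/196 + (-625/17754)·36/25 + 763/1518·1 = 1/3 ✓
b·Ac: (-625/17754)·(-269/500) + 763/1518·897/3052 = 1/6 ✓
b·c³: (-11662/686757)·50653/2744 + (-625/17754)·(-216/125) + 763/1518·1 = 1/4 ✓
b·(c∘Ac): (-625/17754)·807/1250 + 763/1518·897/3052 = 1/8 ✓
b·Ac²: (-625/17754)·(-9953/7000) + 763/1518·2829/42728 = 1/12 ✓
b·A²c: 763/1518·253/3052 = 1/24 ✓; 4 stages ⇒ order 4.

4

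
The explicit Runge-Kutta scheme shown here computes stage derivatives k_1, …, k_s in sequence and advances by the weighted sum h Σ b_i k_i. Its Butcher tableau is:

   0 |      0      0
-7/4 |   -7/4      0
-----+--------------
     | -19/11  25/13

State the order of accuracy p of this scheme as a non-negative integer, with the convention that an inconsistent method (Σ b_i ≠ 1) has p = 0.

0

b = (-19/11, 25/13)
c = (0, -7/4)
Σ b_i: (-19/11)·1 + 25/13·1 = 28/143 ≠ 1 ⇒ order 0.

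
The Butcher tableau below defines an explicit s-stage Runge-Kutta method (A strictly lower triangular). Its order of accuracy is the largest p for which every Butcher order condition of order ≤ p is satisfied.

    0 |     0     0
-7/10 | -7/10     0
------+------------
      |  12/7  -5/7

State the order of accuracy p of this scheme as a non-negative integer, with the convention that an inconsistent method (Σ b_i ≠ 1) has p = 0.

b = (12/7, -5/7)
c = (0, -7/10)
Σ b_i: 12/7·1 + (-5/7)·1 = 1 ✓
b·c: (-5/7)·(-7/10) = 1/2 ✓; 2 stages ⇒ order 2.

2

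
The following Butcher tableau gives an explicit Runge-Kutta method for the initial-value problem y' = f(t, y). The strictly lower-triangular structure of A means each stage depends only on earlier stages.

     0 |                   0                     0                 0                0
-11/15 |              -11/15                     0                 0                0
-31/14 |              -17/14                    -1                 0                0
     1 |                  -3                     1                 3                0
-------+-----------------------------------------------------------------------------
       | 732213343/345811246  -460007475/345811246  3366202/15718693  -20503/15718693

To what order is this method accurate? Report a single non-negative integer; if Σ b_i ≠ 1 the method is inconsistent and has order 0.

b = (732213343/345811246, -460007475/345811246, 3366202/15718693, -20503/15718693)
c = (0, -11/15, -31/14, 1)
Ac = (0, 0, 11/15, -1549/210)
Σ b_i: 732213343/345811246·1 + (-460007475/345811246)·1 + 3366202/15718693·1 + (-20503/15718693)·1 = 1 ✓
b·c: (-460007475/345811246)·(-11/15) + 3366202/15718693·(-31/14) + (-20503/15718693)·1 = 1/2 ✓
b·c²: (-460007475/345811246)·121/225 + 3366202/15718693·961/196 + (-20503/15718693)·1 = 1/3 ✓
b·Ac: 3366202/15718693·11/15 + (-20503/15718693)·(-1549/210) = 1/6 ✓
b·c³: (-460007475/345811246)·(-1331/3375) + 3366202/15718693·(-29791/2744) + (-20503/15718693)·1 = -5097699419/2829364740 ≠ 1/4 ⇒ order 3.
b·(c∘Ac): 3366202/15718693·(-341/210) + (-20503/15718693)·(-1549/210) = -31889021/94312158 ≠ 1/8
b·Ac²: 3366202/15718693·(-121/225) + (-20503/15718693)·672391/44100 = -2674825123/19805553180 ≠ 1/12
b·A²c: (-20503/15718693)·11/5 = -225533/78593465 ≠ 1/24

3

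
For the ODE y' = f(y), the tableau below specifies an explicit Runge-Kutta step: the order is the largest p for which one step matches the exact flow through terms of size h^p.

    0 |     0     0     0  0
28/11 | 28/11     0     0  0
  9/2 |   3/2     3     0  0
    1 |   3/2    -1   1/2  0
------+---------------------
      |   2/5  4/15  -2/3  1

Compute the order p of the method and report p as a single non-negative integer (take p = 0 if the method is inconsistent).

1

b = (2/5, 4/15, -2/3, 1)
c = (0, 28/11, 9/2, 1)
Ac = (0, 0, 84/11, -13/44)
Σ b_i: 2/5·1 + 4/15·1 + (-2/3)·1 + 1·1 = 1 ✓
b·c: 4/15·28/11 + (-2/3)·9/2 + 1·1 = -218/165 ≠ 1/2 ⇒ order 1.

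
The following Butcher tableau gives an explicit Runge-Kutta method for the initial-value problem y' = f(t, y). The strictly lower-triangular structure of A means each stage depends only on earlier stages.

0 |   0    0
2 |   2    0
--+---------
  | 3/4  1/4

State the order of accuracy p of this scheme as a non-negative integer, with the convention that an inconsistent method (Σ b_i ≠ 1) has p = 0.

b = (3/4, 1/4)
c = (0, 2)
Σ b_i: 3/4·1 + 1/4·1 = 1 ✓
b·c: 1/4·2 = 1/2 ✓; 2 stages ⇒ order 2.

2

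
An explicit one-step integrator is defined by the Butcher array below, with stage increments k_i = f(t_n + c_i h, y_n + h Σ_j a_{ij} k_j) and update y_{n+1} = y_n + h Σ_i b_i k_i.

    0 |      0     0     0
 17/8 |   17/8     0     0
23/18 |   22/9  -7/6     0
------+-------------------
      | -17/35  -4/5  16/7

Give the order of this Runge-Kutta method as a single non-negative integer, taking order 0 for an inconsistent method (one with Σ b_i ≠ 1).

b = (-17/35, -4/5, 16/7)
c = (0, 17/8, 23/18)
Ac = (0, 0, -119/48)
Σ b_i: (-17/35)·1 + (-4/5)·1 + 16/7·1 = 1 ✓
b·c: (-4/5)·17/8 + 16/7·23/18 = 769/630 ≠ 1/2 ⇒ order 1.

1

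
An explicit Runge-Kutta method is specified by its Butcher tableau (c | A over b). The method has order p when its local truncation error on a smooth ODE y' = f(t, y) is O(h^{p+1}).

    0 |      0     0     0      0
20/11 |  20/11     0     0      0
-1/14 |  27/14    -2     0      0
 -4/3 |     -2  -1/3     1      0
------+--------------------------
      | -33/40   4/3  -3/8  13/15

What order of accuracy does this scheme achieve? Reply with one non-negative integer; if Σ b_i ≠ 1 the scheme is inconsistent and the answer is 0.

b = (-33/40, 4/3, -3/8, 13/15)
c = (0, 20/11, -1/14, -4/3)
Ac = (0, 0, -40/11, -313/462)
Σ b_i: (-33/40)·1 + 4/3·1 + (-3/8)·1 + 13/15·1 = 1 ✓
b·c: 4/3·20/11 + (-3/8)·(-1/14) + 13/15·(-4/3) = 71821/55440 ≠ 1/2 ⇒ order 1.

1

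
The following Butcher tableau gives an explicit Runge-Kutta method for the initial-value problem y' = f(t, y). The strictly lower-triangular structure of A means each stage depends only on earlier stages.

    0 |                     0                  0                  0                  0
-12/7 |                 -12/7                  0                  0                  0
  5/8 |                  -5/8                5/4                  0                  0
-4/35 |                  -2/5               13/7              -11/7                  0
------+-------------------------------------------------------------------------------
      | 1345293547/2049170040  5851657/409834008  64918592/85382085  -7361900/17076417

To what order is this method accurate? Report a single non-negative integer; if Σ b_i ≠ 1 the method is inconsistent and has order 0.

b = (1345293547/2049170040, 5851657/409834008, 64918592/85382085, -7361900/17076417)
c = (0, -12/7, 5/8, -4/35)
Ac = (0, 0, -15/7, -1633/392)
Σ b_i: 1345293547/2049170040·1 + 5851657/409834008·1 + 64918592/85382085·1 + (-7361900/17076417)·1 = 1 ✓
b·c: 5851657/409834008·(-12/7) + 64918592/85382085·5/8 + (-7361900/17076417)·(-4/35) = 1/2 ✓
b·c²: 5851657/409834008·144/49 + 64918592/85382085·25/64 + (-7361900/17076417)·16/1225 = 1/3 ✓
b·Ac: 64918592/85382085·(-15/7) + (-7361900/17076417)·(-1633/392) = 1/6 ✓
b·c³: 5851657/409834008·(-1728/343) + 64918592/85382085·125/512 + (-7361900/17076417)·(-64/42875) = 546701723/4781396760 ≠ 1/4 ⇒ order 3.
b·(c∘Ac): 64918592/85382085·(-75/56) + (-7361900/17076417)·1633/3430 = -1023799130/836744433 ≠ 1/8
b·Ac²: 64918592/85382085·180/49 + (-7361900/17076417)·106333/21952 = 1347929281/1912558704 ≠ 1/12
b·A²c: (-7361900/17076417)·165/49 = -57843500/39844973 ≠ 1/24

3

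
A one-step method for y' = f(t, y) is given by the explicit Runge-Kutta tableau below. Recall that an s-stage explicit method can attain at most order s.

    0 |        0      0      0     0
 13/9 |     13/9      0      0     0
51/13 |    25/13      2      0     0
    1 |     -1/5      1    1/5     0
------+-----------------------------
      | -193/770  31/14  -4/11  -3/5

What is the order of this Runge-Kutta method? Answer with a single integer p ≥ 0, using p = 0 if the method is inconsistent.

b = (-193/770, 31/14, -4/11, -3/5)
c = (0, 13/9, 51/13, 1)
Ac = (0, 0, 26/9, 1304/585)
Σ b_i: (-193/770)·1 + 31/14·1 + (-4/11)·1 + (-3/5)·1 = 1 ✓
b·c: 31/14·13/9 + (-4/11)·51/13 + (-3/5)·1 = 105571/90090 ≠ 1/2 ⇒ order 1.

1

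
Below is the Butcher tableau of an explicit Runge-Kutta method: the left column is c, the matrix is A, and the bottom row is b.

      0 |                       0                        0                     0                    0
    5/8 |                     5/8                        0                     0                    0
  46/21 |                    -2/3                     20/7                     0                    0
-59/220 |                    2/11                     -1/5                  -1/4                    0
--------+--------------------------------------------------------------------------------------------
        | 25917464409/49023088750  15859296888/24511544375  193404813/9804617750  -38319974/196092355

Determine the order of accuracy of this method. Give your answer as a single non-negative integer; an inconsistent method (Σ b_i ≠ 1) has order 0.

b = (25917464409/49023088750, 15859296888/24511544375, 193404813/9804617750, -38319974/196092355)
c = (0, 5/8, 46/21, -59/220)
Ac = (0, 0, 25/14, -113/168)
Σ b_i: 25917464409/49023088750·1 + 15859296888/24511544375·1 + 193404813/9804617750·1 + (-38319974/196092355)·1 = 1 ✓
b·c: 15859296888/24511544375·5/8 + 193404813/9804617750·46/21 + (-38319974/196092355)·(-59/220) = 1/2 ✓
b·c²: 15859296888/24511544375·25/64 + 193404813/9804617750·2116/441 + (-38319974/196092355)·3481/48400 = 1/3 ✓
b·Ac: 193404813/9804617750·25/14 + (-38319974/196092355)·(-113/168) = 1/6 ✓
b·c³: 15859296888/24511544375·125/512 + 193404813/9804617750·97336/9261 + (-38319974/196092355)·(-205379/10648000) = 401214872641453/1087136016120000 ≠ 1/4 ⇒ order 3.
b·(c∘Ac): 193404813/9804617750·575/147 + (-38319974/196092355)·6667/36960 = 1972317763/47062165200 ≠ 1/8
b·Ac²: 193404813/9804617750·125/112 + (-38319974/196092355)·(-36061/28224) = 53703629093/197661093840 ≠ 1/12
b·A²c: (-38319974/196092355)·(-25/56) = 13685705/156873884 ≠ 1/24

3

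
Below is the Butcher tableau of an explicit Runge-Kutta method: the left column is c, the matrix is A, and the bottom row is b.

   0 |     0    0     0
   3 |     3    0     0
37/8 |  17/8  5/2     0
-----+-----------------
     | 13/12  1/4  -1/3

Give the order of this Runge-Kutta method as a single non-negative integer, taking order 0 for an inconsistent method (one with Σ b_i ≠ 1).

b = (13/12, 1/4, -1/3)
c = (0, 3, 37/8)
Ac = (0, 0, 15/2)
Σ b_i: 13/12·1 + 1/4·1 + (-1/3)·1 = 1 ✓
b·c: 1/4·3 + (-1/3)·37/8 = -19/24 ≠ 1/2 ⇒ order 1.

1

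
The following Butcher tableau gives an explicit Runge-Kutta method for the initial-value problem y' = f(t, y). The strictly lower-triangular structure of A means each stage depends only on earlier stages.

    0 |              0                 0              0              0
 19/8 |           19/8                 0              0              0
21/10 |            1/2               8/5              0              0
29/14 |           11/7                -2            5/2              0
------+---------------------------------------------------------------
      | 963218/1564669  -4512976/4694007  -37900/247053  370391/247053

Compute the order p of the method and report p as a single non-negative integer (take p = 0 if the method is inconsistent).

b = (963218/1564669, -4512976/4694007, -37900/247053, 370391/247053)
c = (0, 19/8, 21/10, 29/14)
Ac = (0, 0, 19/5, 1/2)
Σ b_i: 963218/1564669·1 + (-4512976/4694007)·1 + (-37900/247053)·1 + 370391/247053·1 = 1 ✓
b·c: (-4512976/4694007)·19/8 + (-37900/247053)·21/10 + 370391/247053·29/14 = 1/2 ✓
b·c²: (-4512976/4694007)·361/64 + (-37900/247053)·441/100 + 370391/247053·841/196 = 1/3 ✓
b·Ac: (-37900/247053)·19/5 + 370391/247053·1/2 = 1/6 ✓
b·c³: (-4512976/4694007)·6859/512 + (-37900/247053)·9261/1000 + 370391/247053·24389/2744 = -89940881/92233120 ≠ 1/4 ⇒ order 3.
b·(c∘Ac): (-37900/247053)·399/50 + 370391/247053·29/28 = 324709/988212 ≠ 1/8
b·Ac²: (-37900/247053)·361/40 + 370391/247053·(-41/160) = -69913631/39528480 ≠ 1/12
b·A²c: 370391/247053·19/2 = 7037429/494106 ≠ 1/24

3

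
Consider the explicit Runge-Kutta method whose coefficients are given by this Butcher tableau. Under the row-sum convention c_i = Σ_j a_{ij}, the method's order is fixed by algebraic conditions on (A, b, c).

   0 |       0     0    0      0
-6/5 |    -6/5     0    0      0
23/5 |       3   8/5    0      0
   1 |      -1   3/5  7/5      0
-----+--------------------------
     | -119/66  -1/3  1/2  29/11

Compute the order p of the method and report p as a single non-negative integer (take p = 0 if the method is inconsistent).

1

b = (-119/66, -1/3, 1/2, 29/11)
c = (0, -6/5, 23/5, 1)
Ac = (0, 0, -48/25, 143/25)
Σ b_i: (-119/66)·1 + (-1/3)·1 + 1/2·1 + 29/11·1 = 1 ✓
b·c: (-1/3)·(-6/5) + 1/2·23/5 + 29/11·1 = 587/110 ≠ 1/2 ⇒ order 1.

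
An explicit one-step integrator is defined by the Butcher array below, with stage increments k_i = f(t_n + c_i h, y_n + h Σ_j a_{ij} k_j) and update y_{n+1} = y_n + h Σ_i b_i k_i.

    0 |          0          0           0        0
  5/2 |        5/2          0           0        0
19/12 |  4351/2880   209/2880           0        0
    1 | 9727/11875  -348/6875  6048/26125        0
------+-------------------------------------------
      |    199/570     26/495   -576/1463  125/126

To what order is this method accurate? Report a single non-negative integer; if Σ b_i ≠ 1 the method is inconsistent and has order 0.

4

b = (199/570, 26/495, -576/1463, 125/126)
c = (0, 5/2, 19/12, 1)
Ac = (0, 0, 209/1152, 6/25)
Σ b_i: 199/570·1 + 26/495·1 + (-576/1463)·1 + 125/126·1 = 1 ✓
b·c: 26/495·5/2 + (-576/1463)·19/12 + 125/126·1 = 1/2 ✓
b·c²: 26/495·25/4 + (-576/1463)·361/144 + 125/126·1 = 1/3 ✓
b·Ac: (-576/1463)·209/1152 + 125/126·6/25 = 1/6 ✓
b·c³: 26/495·125/8 + (-576/1463)·6859/1728 + 125/126·1 = 1/4 ✓
b·(c∘Ac): (-576/1463)·3971/13824 + 125/126·6/25 = 1/8 ✓
b·Ac²: (-576/1463)·1045/2304 + 125/126·33/125 = 1/12 ✓
b·A²c: 125/126·21/500 = 1/24 ✓; 4 stages ⇒ order 4.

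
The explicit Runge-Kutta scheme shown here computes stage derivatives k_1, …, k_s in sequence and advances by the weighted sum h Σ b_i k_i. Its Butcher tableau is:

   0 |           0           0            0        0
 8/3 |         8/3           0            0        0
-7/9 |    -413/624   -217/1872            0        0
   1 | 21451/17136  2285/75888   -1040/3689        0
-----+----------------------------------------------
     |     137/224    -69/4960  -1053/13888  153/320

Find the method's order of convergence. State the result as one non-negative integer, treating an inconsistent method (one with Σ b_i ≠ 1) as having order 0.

4

b = (137/224, -69/4960, -1053/13888, 153/320)
c = (0, 8/3, -7/9, 1)
Ac = (0, 0, -217/702, 275/918)
Σ b_i: 137/224·1 + (-69/4960)·1 + (-1053/13888)·1 + 153/320·1 = 1 ✓
b·c: (-69/4960)·8/3 + (-1053/13888)·(-7/9) + 153/320·1 = 1/2 ✓
b·c²: (-69/4960)·64/9 + (-1053/13888)·49/81 + 153/320·1 = 1/3 ✓
b·Ac: (-1053/13888)·(-217/702) + 153/320·275/918 = 1/6 ✓
b·c³: (-69/4960)·512/27 + (-1053/13888)·(-343/729) + 153/320·1 = 1/4 ✓
b·(c∘Ac): (-1053/13888)·1519/6318 + 153/320·275/918 = 1/8 ✓
b·Ac²: (-1053/13888)·(-868/1053) + 153/320·20/459 = 1/12 ✓
b·A²c: 153/320·40/459 = 1/24 ✓; 4 stages ⇒ order 4.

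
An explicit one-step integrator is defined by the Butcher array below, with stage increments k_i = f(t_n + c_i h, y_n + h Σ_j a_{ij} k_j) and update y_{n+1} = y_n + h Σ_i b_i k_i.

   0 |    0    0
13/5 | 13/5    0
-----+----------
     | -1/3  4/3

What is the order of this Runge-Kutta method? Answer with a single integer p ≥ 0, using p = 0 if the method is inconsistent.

b = (-1/3, 4/3)
c = (0, 13/5)
Σ b_i: (-1/3)·1 + 4/3·1 = 1 ✓
b·c: 4/3·13/5 = 52/15 ≠ 1/2 ⇒ order 1.

1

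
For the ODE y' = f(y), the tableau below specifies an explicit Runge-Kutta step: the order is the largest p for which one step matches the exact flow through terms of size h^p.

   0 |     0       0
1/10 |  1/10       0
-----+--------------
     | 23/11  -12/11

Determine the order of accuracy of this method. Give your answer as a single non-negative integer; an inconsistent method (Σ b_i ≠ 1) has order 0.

b = (23/11, -12/11)
c = (0, 1/10)
Σ b_i: 23/11·1 + (-12/11)·1 = 1 ✓
b·c: (-12/11)·1/10 = -6/55 ≠ 1/2 ⇒ order 1.

1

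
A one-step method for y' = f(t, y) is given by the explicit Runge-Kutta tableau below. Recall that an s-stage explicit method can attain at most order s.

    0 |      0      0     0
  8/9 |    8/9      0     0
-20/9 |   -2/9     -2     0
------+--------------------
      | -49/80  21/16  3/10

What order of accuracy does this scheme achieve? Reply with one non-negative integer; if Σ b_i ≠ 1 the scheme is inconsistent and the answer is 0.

2

b = (-49/80, 21/16, 3/10)
c = (0, 8/9, -20/9)
Ac = (0, 0, -16/9)
Σ b_i: (-49/80)·1 + 21/16·1 + 3/10·1 = 1 ✓
b·c: 21/16·8/9 + 3/10·(-20/9) = 1/2 ✓
b·c²: 21/16·64/81 + 3/10·400/81 = 68/27 ≠ 1/3 ⇒ order 2.
b·Ac: 3/10·(-16/9) = -8/15 ≠ 1/6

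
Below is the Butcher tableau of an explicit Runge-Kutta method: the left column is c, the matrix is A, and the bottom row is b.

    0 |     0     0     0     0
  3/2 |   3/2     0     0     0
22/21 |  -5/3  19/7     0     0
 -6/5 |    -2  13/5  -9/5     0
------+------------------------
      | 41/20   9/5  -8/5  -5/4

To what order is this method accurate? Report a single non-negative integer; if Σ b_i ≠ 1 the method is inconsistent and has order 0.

1

b = (41/20, 9/5, -8/5, -5/4)
c = (0, 3/2, 22/21, -6/5)
Ac = (0, 0, 57/14, 141/70)
Σ b_i: 41/20·1 + 9/5·1 + (-8/5)·1 + (-5/4)·1 = 1 ✓
b·c: 9/5·3/2 + (-8/5)·22/21 + (-5/4)·(-6/5) = 53/21 ≠ 1/2 ⇒ order 1.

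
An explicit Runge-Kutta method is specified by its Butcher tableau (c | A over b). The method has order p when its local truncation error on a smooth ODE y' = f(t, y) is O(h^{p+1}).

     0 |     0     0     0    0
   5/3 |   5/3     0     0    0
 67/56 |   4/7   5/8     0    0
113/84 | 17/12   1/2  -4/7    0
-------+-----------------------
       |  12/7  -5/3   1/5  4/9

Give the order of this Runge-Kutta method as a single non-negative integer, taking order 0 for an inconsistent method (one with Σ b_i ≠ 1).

b = (12/7, -5/3, 1/5, 4/9)
c = (0, 5/3, 67/56, 113/84)
Ac = (0, 0, 25/24, 22/147)
Σ b_i: 12/7·1 + (-5/3)·1 + 1/5·1 + 4/9·1 = 218/315 ≠ 1 ⇒ order 0.

0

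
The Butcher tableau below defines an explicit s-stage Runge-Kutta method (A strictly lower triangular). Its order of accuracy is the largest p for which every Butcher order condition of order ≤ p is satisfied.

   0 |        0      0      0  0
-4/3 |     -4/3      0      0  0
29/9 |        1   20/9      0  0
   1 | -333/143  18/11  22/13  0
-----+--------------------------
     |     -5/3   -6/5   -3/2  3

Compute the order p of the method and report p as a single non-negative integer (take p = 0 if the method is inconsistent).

0

b = (-5/3, -6/5, -3/2, 3)
c = (0, -4/3, 29/9, 1)
Ac = (0, 0, -80/27, 4210/1287)
Σ b_i: (-5/3)·1 + (-6/5)·1 + (-3/2)·1 + 3·1 = -41/30 ≠ 1 ⇒ order 0.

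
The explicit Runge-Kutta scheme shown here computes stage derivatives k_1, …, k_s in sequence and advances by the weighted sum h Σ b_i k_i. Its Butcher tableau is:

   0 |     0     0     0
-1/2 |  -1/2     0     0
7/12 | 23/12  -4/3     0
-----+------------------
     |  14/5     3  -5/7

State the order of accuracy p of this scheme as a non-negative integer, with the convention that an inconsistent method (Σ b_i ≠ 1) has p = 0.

b = (14/5, 3, -5/7)
c = (0, -1/2, 7/12)
Ac = (0, 0, 2/3)
Σ b_i: 14/5·1 + 3·1 + (-5/7)·1 = 178/35 ≠ 1 ⇒ order 0.

0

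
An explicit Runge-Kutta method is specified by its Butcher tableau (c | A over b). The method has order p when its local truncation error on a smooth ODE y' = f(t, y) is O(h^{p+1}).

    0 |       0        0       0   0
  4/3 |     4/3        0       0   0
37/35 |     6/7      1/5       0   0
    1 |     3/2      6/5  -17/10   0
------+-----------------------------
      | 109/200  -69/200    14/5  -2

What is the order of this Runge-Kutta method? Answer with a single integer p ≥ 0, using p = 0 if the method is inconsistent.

b = (109/200, -69/200, 14/5, -2)
c = (0, 4/3, 37/35, 1)
Ac = (0, 0, 4/15, -69/350)
Σ b_i: 109/200·1 + (-69/200)·1 + 14/5·1 + (-2)·1 = 1 ✓
b·c: (-69/200)·4/3 + 14/5·37/35 + (-2)·1 = 1/2 ✓
b·c²: (-69/200)·16/9 + 14/5·1369/1225 + (-2)·1 = 1354/2625 ≠ 1/3 ⇒ order 2.
b·Ac: 14/5·4/15 + (-2)·(-69/350) = 599/525 ≠ 1/6

2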